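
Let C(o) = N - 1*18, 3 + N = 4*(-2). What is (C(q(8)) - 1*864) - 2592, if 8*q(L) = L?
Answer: -3485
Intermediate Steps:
N = -11 (N = -3 + 4*(-2) = -3 - 8 = -11)
q(L) = L/8
C(o) = -29 (C(o) = -11 - 1*18 = -11 - 18 = -29)
(C(q(8)) - 1*864) - 2592 = (-29 - 1*864) - 2592 = (-29 - 864) - 2592 = -893 - 2592 = -3485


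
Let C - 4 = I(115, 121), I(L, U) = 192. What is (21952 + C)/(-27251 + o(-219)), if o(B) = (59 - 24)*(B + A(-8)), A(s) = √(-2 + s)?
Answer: -1127288/1777171 - 1130*I*√10/1777171 ≈ -0.63432 - 0.0020107*I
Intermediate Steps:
C = 196 (C = 4 + 192 = 196)
o(B) = 35*B + 35*I*√10 (o(B) = (59 - 24)*(B + √(-2 - 8)) = 35*(B + √(-10)) = 35*(B + I*√10) = 35*B + 35*I*√10)
(21952 + C)/(-27251 + o(-219)) = (21952 + 196)/(-27251 + (35*(-219) + 35*I*√10)) = 22148/(-27251 + (-7665 + 35*I*√10)) = 22148/(-34916 + 35*I*√10)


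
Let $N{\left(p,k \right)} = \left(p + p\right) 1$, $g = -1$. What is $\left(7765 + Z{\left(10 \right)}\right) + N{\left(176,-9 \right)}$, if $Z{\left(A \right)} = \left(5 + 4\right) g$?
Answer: $8108$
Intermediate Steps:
$Z{\left(A \right)} = -9$ ($Z{\left(A \right)} = \left(5 + 4\right) \left(-1\right) = 9 \left(-1\right) = -9$)
$N{\left(p,k \right)} = 2 p$ ($N{\left(p,k \right)} = 2 p 1 = 2 p$)
$\left(7765 + Z{\left(10 \right)}\right) + N{\left(176,-9 \right)} = \left(7765 - 9\right) + 2 \cdot 176 = 7756 + 352 = 8108$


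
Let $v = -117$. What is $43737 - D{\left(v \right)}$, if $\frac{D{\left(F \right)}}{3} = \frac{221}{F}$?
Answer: $\frac{131228}{3} \approx 43743.0$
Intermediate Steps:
$D{\left(F \right)} = \frac{663}{F}$ ($D{\left(F \right)} = 3 \frac{221}{F} = \frac{663}{F}$)
$43737 - D{\left(v \right)} = 43737 - \frac{663}{-117} = 43737 - 663 \left(- \frac{1}{117}\right) = 43737 - - \frac{17}{3} = 43737 + \frac{17}{3} = \frac{131228}{3}$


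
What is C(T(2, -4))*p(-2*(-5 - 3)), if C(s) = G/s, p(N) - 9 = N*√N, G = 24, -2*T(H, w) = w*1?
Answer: 876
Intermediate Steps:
T(H, w) = -w/2
p(N) = 9 + N^(3/2) (p(N) = 9 + N*√N = 9 + N^(3/2))
C(s) = 24/s
C(T(2, -4))*p(-2*(-5 - 3)) = (24/((-½*(-4))))*(9 + (-2*(-5 - 3))^(3/2)) = (24/2)*(9 + (-2*(-8))^(3/2)) = (24*(½))*(9 + 16^(3/2)) = 12*(9 + 64) = 12*73 = 876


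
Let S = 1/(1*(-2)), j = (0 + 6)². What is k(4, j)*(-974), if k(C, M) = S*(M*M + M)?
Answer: 648684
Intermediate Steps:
j = 36 (j = 6² = 36)
S = -½ (S = 1/(-2) = -½ ≈ -0.50000)
k(C, M) = -M/2 - M²/2 (k(C, M) = -(M*M + M)/2 = -(M² + M)/2 = -(M + M²)/2 = -M/2 - M²/2)
k(4, j)*(-974) = -½*36*(1 + 36)*(-974) = -½*36*37*(-974) = -666*(-974) = 648684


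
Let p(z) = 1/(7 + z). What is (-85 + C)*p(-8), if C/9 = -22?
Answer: 283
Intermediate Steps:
C = -198 (C = 9*(-22) = -198)
(-85 + C)*p(-8) = (-85 - 198)/(7 - 8) = -283/(-1) = -283*(-1) = 283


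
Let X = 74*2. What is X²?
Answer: 21904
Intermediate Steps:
X = 148
X² = 148² = 21904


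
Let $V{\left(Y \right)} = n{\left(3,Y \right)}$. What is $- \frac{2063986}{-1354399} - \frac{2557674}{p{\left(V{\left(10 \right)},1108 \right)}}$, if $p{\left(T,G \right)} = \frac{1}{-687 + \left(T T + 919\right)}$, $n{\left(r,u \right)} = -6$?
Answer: $- \frac{928381774860182}{1354399} \approx -6.8546 \cdot 10^{8}$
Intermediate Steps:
$V{\left(Y \right)} = -6$
$p{\left(T,G \right)} = \frac{1}{232 + T^{2}}$ ($p{\left(T,G \right)} = \frac{1}{-687 + \left(T^{2} + 919\right)} = \frac{1}{-687 + \left(919 + T^{2}\right)} = \frac{1}{232 + T^{2}}$)
$- \frac{2063986}{-1354399} - \frac{2557674}{p{\left(V{\left(10 \right)},1108 \right)}} = - \frac{2063986}{-1354399} - \frac{2557674}{\frac{1}{232 + \left(-6\right)^{2}}} = \left(-2063986\right) \left(- \frac{1}{1354399}\right) - \frac{2557674}{\frac{1}{232 + 36}} = \frac{2063986}{1354399} - \frac{2557674}{\frac{1}{268}} = \frac{2063986}{1354399} - 2557674 \frac{1}{\frac{1}{268}} = \frac{2063986}{1354399} - 685456632 = - \frac{928381774860182}{1354399}$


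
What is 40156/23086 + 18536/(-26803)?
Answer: 6616114/6314021 ≈ 1.0478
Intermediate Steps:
40156/23086 + 18536/(-26803) = 40156*(1/23086) + 18536*(-1/26803) = 20078/11543 - 2648/3829 = 6616114/6314021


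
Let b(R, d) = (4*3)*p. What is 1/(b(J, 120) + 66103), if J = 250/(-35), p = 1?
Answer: 1/66115 ≈ 1.5125e-5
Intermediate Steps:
J = -50/7 (J = 250*(-1/35) = -50/7 ≈ -7.1429)
b(R, d) = 12 (b(R, d) = (4*3)*1 = 12*1 = 12)
1/(b(J, 120) + 66103) = 1/(12 + 66103) = 1/66115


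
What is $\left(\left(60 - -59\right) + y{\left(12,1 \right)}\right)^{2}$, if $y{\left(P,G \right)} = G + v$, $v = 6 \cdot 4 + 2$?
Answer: $21316$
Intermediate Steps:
$v = 26$ ($v = 24 + 2 = 26$)
$y{\left(P,G \right)} = 26 + G$ ($y{\left(P,G \right)} = G + 26 = 26 + G$)
$\left(\left(60 - -59\right) + y{\left(12,1 \right)}\right)^{2} = \left(\left(60 - -59\right) + \left(26 + 1\right)\right)^{2} = \left(\left(60 + 59\right) + 27\right)^{2} = \left(119 + 27\right)^{2} = 146^{2} = 21316$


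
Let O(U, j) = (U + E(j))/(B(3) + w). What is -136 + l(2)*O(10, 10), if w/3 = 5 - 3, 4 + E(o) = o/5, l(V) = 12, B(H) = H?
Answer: -376/3 ≈ -125.33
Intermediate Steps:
E(o) = -4 + o/5
w = 6 (w = 3*(5 - 3) = 3*2 = 6)
O(U, j) = -4/9 + U/9 + j/45 (O(U, j) = (U + (-4 + j/5))/(3 + 6) = (-4 + U + j/5)/9 = (-4 + U + j/5)*(⅑) = -4/9 + U/9 + j/45)
-136 + l(2)*O(10, 10) = -136 + 12*(-4/9 + (⅑)*10 + (1/45)*10) = -136 + 12*(-4/9 + 10/9 + 2/9) = -136 + 12*(8/9) = -136 + 32/3 = -376/3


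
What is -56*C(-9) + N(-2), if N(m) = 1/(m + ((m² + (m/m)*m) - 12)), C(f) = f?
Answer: 6047/12 ≈ 503.92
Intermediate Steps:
N(m) = 1/(-12 + m² + 2*m) (N(m) = 1/(m + ((m² + 1*m) - 12)) = 1/(m + ((m² + m) - 12)) = 1/(m + ((m + m²) - 12)) = 1/(m + (-12 + m + m²)) = 1/(-12 + m² + 2*m))
-56*C(-9) + N(-2) = -56*(-9) + 1/(-12 + (-2)² + 2*(-2)) = 504 + 1/(-12 + 4 - 4) = 504 + 1/(-12) = 504 - 1/12 = 6047/12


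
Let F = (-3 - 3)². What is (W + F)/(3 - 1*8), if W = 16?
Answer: -52/5 ≈ -10.400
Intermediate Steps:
F = 36 (F = (-6)² = 36)
(W + F)/(3 - 1*8) = (16 + 36)/(3 - 1*8) = 52/(3 - 8) = 52/(-5) = -⅕*52 = -52/5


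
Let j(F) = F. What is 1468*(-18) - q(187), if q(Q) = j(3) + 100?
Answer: -26527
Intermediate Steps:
q(Q) = 103 (q(Q) = 3 + 100 = 103)
1468*(-18) - q(187) = 1468*(-18) - 1*103 = -26424 - 103 = -26527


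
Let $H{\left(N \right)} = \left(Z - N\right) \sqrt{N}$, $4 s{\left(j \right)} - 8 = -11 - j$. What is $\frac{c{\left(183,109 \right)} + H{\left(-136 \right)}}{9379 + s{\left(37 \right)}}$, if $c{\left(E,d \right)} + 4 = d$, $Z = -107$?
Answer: $\frac{35}{3123} + \frac{58 i \sqrt{34}}{9369} \approx 0.011207 + 0.036097 i$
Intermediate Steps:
$s{\left(j \right)} = - \frac{3}{4} - \frac{j}{4}$ ($s{\left(j \right)} = 2 + \frac{-11 - j}{4} = 2 - \left(\frac{11}{4} + \frac{j}{4}\right) = - \frac{3}{4} - \frac{j}{4}$)
$c{\left(E,d \right)} = -4 + d$
$H{\left(N \right)} = \sqrt{N} \left(-107 - N\right)$ ($H{\left(N \right)} = \left(-107 - N\right) \sqrt{N} = \sqrt{N} \left(-107 - N\right)$)
$\frac{c{\left(183,109 \right)} + H{\left(-136 \right)}}{9379 + s{\left(37 \right)}} = \frac{\left(-4 + 109\right) + \sqrt{-136} \left(-107 - -136\right)}{9379 - 10} = \frac{105 + 2 i \sqrt{34} \left(-107 + 136\right)}{9379 - 10} = \frac{105 + 2 i \sqrt{34} \cdot 29}{9379 - 10} = \frac{105 + 58 i \sqrt{34}}{9369} = \left(105 + 58 i \sqrt{34}\right) \frac{1}{9369} = \frac{35}{3123} + \frac{58 i \sqrt{34}}{9369}$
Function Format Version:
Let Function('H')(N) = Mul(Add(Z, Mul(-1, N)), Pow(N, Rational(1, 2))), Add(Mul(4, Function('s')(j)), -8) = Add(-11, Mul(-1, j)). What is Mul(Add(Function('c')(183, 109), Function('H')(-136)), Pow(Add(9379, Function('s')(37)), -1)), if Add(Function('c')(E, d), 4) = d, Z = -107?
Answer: Add(Rational(35, 3123), Mul(Rational(58, 9369), I, Pow(34, Rational(1, 2)))) ≈ Add(0.011207, Mul(0.036097, I))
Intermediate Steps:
Function('s')(j) = Add(Rational(-3, 4), Mul(Rational(-1, 4), j)) (Function('s')(j) = Add(2, Mul(Rational(1, 4), Add(-11, Mul(-1, j)))) = Add(2, Add(Rational(-11, 4), Mul(Rational(-1, 4), j))) = Add(Rational(-3, 4), Mul(Rational(-1, 4), j)))
Function('c')(E, d) = Add(-4, d)
Function('H')(N) = Mul(Pow(N, Rational(1, 2)), Add(-107, Mul(-1, N))) (Function('H')(N) = Mul(Add(-107, Mul(-1, N)), Pow(N, Rational(1, 2))) = Mul(Pow(N, Rational(1, 2)), Add(-107, Mul(-1, N))))
Mul(Add(Function('c')(183, 109), Function('H')(-136)), Pow(Add(9379, Function('s')(37)), -1)) = Mul(Add(Add(-4, 109), Mul(Pow(-136, Rational(1, 2)), Add(-107, Mul(-1, -136)))), Pow(Add(9379, Add(Rational(-3, 4), Mul(Rational(-1, 4), 37))), -1)) = Mul(Add(105, Mul(Mul(2, I, Pow(34, Rational(1, 2))), Add(-107, 136))), Pow(Add(9379, Add(Rational(-3, 4), Rational(-37, 4))), -1)) = Mul(Add(105, Mul(Mul(2, I, Pow(34, Rational(1, 2))), 29)), Pow(Add(9379, -10), -1)) = Mul(Add(105, Mul(58, I, Pow(34, Rational(1, 2)))), Pow(9369, -1)) = Mul(Add(105, Mul(58, I, Pow(34, Rational(1, 2)))), Rational(1, 9369)) = Add(Rational(35, 3123), Mul(Rational(58, 9369), I, Pow(34, Rational(1, 2))))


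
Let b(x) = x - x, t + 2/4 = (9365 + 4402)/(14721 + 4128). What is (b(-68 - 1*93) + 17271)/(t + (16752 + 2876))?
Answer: 217027386/246648343 ≈ 0.87991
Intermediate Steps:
t = 2895/12566 (t = -½ + (9365 + 4402)/(14721 + 4128) = -½ + 13767/18849 = -½ + 13767*(1/18849) = -½ + 4589/6283 = 2895/12566 ≈ 0.23038)
b(x) = 0
(b(-68 - 1*93) + 17271)/(t + (16752 + 2876)) = (0 + 17271)/(2895/12566 + (16752 + 2876)) = 17271/(2895/12566 + 19628) = 17271/(246648343/12566) = 17271*(12566/246648343) = 217027386/246648343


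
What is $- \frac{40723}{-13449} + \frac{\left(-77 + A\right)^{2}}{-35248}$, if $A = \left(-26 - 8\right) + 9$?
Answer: $\frac{323870227}{118512588} \approx 2.7328$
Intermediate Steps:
$A = -25$ ($A = -34 + 9 = -25$)
$- \frac{40723}{-13449} + \frac{\left(-77 + A\right)^{2}}{-35248} = - \frac{40723}{-13449} + \frac{\left(-77 - 25\right)^{2}}{-35248} = \left(-40723\right) \left(- \frac{1}{13449}\right) + \left(-102\right)^{2} \left(- \frac{1}{35248}\right) = \frac{40723}{13449} + 10404 \left(- \frac{1}{35248}\right) = \frac{40723}{13449} - \frac{2601}{8812} = \frac{323870227}{118512588}$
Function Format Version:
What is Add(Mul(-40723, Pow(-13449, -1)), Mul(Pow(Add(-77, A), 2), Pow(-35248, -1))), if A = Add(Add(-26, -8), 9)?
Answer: Rational(323870227, 118512588) ≈ 2.7328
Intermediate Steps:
A = -25 (A = Add(-34, 9) = -25)
Add(Mul(-40723, Pow(-13449, -1)), Mul(Pow(Add(-77, A), 2), Pow(-35248, -1))) = Add(Mul(-40723, Pow(-13449, -1)), Mul(Pow(Add(-77, -25), 2), Pow(-35248, -1))) = Add(Mul(-40723, Rational(-1, 13449)), Mul(Pow(-102, 2), Rational(-1, 35248))) = Add(Rational(40723, 13449), Mul(10404, Rational(-1, 35248))) = Add(Rational(40723, 13449), Rational(-2601, 8812)) = Rational(323870227, 118512588)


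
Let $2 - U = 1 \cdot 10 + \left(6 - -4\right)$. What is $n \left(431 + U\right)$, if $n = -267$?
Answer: $-110271$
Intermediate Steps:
$U = -18$ ($U = 2 - \left(1 \cdot 10 + \left(6 - -4\right)\right) = 2 - \left(10 + \left(6 + 4\right)\right) = 2 - \left(10 + 10\right) = 2 - 20 = -18$)
$n \left(431 + U\right) = - 267 \left(431 - 18\right) = \left(-267\right) 413 = -110271$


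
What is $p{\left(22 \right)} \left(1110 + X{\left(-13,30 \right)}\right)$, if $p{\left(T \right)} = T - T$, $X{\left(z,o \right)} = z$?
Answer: $0$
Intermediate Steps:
$p{\left(T \right)} = 0$
$p{\left(22 \right)} \left(1110 + X{\left(-13,30 \right)}\right) = 0 \left(1110 - 13\right) = 0 \cdot 1097 = 0$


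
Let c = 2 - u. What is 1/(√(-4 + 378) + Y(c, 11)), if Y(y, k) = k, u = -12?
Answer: -1/23 + √374/253 ≈ 0.032961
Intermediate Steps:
c = 14 (c = 2 - 1*(-12) = 2 + 12 = 14)
1/(√(-4 + 378) + Y(c, 11)) = 1/(√(-4 + 378) + 11) = 1/(√374 + 11) = 1/(11 + √374)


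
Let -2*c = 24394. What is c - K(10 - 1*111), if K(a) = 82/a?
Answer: -1231815/101 ≈ -12196.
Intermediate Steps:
c = -12197 (c = -½*24394 = -12197)
c - K(10 - 1*111) = -12197 - 82/(10 - 1*111) = -12197 - 82/(10 - 111) = -12197 - 82/(-101) = -12197 - 82*(-1)/101 = -12197 - 1*(-82/101) = -12197 + 82/101 = -1231815/101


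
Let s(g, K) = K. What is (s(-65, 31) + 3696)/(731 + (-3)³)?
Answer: 3727/704 ≈ 5.2940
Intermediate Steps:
(s(-65, 31) + 3696)/(731 + (-3)³) = (31 + 3696)/(731 + (-3)³) = 3727/(731 - 27) = 3727/704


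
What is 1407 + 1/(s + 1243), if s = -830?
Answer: 581092/413 ≈ 1407.0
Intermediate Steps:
1407 + 1/(s + 1243) = 1407 + 1/(-830 + 1243) = 1407 + 1/413 = 581092/413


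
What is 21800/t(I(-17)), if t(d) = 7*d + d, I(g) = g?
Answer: -2725/17 ≈ -160.29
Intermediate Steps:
t(d) = 8*d
21800/t(I(-17)) = 21800/((8*(-17))) = 21800/(-136) = 21800*(-1/136) = -2725/17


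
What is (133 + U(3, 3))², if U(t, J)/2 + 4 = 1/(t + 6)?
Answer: 1270129/81 ≈ 15681.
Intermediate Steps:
U(t, J) = -8 + 2/(6 + t) (U(t, J) = -8 + 2/(t + 6) = -8 + 2/(6 + t))
(133 + U(3, 3))² = (133 + 2*(-23 - 4*3)/(6 + 3))² = (133 + 2*(-23 - 12)/9)² = (133 + 2*(⅑)*(-35))² = (133 - 70/9)² = (1127/9)² = 1270129/81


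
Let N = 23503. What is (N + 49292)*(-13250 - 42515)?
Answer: -4059413175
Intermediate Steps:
(N + 49292)*(-13250 - 42515) = (23503 + 49292)*(-13250 - 42515) = 72795*(-55765) = -4059413175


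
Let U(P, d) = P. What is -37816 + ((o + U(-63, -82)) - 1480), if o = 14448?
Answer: -24911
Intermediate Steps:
-37816 + ((o + U(-63, -82)) - 1480) = -37816 + ((14448 - 63) - 1480) = -37816 + (14385 - 1480) = -37816 + 12905 = -24911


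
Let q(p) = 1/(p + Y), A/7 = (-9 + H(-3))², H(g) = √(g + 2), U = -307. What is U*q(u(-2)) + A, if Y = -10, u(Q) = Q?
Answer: 7027/12 - 126*I ≈ 585.58 - 126.0*I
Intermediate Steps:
H(g) = √(2 + g)
A = 7*(-9 + I)² (A = 7*(-9 + √(2 - 3))² = 7*(-9 + √(-1))² = 7*(-9 + I)² ≈ 560.0 - 126.0*I)
q(p) = 1/(-10 + p) (q(p) = 1/(p - 10) = 1/(-10 + p))
U*q(u(-2)) + A = -307/(-10 - 2) + (560 - 126*I) = -307/(-12) + (560 - 126*I) = -307*(-1/12) + (560 - 126*I) = 307/12 + (560 - 126*I) = 7027/12 - 126*I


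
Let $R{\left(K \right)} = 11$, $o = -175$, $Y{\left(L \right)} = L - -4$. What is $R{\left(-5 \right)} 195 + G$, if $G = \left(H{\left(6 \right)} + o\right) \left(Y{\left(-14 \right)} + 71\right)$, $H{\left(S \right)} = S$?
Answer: $-8164$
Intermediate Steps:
$Y{\left(L \right)} = 4 + L$ ($Y{\left(L \right)} = L + 4 = 4 + L$)
$G = -10309$ ($G = \left(6 - 175\right) \left(\left(4 - 14\right) + 71\right) = - 169 \left(-10 + 71\right) = \left(-169\right) 61 = -10309$)
$R{\left(-5 \right)} 195 + G = 11 \cdot 195 - 10309 = 2145 - 10309 = -8164$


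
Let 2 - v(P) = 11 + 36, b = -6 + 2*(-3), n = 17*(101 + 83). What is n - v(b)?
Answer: 3173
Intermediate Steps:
n = 3128 (n = 17*184 = 3128)
b = -12 (b = -6 - 6 = -12)
v(P) = -45 (v(P) = 2 - (11 + 36) = 2 - 1*47 = 2 - 47 = -45)
n - v(b) = 3128 - 1*(-45) = 3128 + 45 = 3173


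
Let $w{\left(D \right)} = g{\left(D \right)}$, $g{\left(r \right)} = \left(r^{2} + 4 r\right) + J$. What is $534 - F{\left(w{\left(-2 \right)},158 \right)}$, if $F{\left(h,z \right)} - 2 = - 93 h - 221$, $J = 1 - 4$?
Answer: $102$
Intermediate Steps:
$J = -3$ ($J = 1 - 4 = -3$)
$g{\left(r \right)} = -3 + r^{2} + 4 r$ ($g{\left(r \right)} = \left(r^{2} + 4 r\right) - 3 = -3 + r^{2} + 4 r$)
$w{\left(D \right)} = -3 + D^{2} + 4 D$
$F{\left(h,z \right)} = -219 - 93 h$ ($F{\left(h,z \right)} = 2 - \left(221 + 93 h\right) = -219 - 93 h$)
$534 - F{\left(w{\left(-2 \right)},158 \right)} = 534 - \left(-219 - 93 \left(-3 + \left(-2\right)^{2} + 4 \left(-2\right)\right)\right) = 534 - \left(-219 - 93 \left(-3 + 4 - 8\right)\right) = 534 - \left(-219 - -651\right) = 534 - \left(-219 + 651\right) = 534 - 432 = 102$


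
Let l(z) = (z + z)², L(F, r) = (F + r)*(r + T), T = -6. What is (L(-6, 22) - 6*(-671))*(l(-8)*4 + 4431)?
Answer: 23358310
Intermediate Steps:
L(F, r) = (-6 + r)*(F + r) (L(F, r) = (F + r)*(r - 6) = (F + r)*(-6 + r) = (-6 + r)*(F + r))
l(z) = 4*z² (l(z) = (2*z)² = 4*z²)
(L(-6, 22) - 6*(-671))*(l(-8)*4 + 4431) = ((22² - 6*(-6) - 6*22 - 6*22) - 6*(-671))*((4*(-8)²)*4 + 4431) = ((484 + 36 - 132 - 132) + 4026)*((4*64)*4 + 4431) = (256 + 4026)*(256*4 + 4431) = 4282*(1024 + 4431) = 4282*5455 = 23358310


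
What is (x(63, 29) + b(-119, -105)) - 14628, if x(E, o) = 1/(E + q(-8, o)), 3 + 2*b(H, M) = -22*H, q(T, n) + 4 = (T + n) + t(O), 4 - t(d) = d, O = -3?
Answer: -2317765/174 ≈ -13320.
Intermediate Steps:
t(d) = 4 - d
q(T, n) = 3 + T + n (q(T, n) = -4 + ((T + n) + (4 - 1*(-3))) = -4 + ((T + n) + (4 + 3)) = -4 + ((T + n) + 7) = -4 + (7 + T + n) = 3 + T + n)
b(H, M) = -3/2 - 11*H (b(H, M) = -3/2 + (-22*H)/2 = -3/2 - 11*H)
x(E, o) = 1/(-5 + E + o) (x(E, o) = 1/(E + (3 - 8 + o)) = 1/(E + (-5 + o)) = 1/(-5 + E + o))
(x(63, 29) + b(-119, -105)) - 14628 = (1/(-5 + 63 + 29) + (-3/2 - 11*(-119))) - 14628 = (1/87 + (-3/2 + 1309)) - 14628 = (1/87 + 2615/2) - 14628 = 227507/174 - 14628 = -2317765/174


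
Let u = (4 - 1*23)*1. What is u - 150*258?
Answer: -38719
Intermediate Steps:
u = -19 (u = (4 - 23)*1 = -19*1 = -19)
u - 150*258 = -19 - 150*258 = -19 - 38700 = -38719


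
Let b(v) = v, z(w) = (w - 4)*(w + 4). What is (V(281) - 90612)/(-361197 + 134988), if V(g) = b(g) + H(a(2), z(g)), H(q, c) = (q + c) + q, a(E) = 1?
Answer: 11384/226209 ≈ 0.050325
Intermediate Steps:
z(w) = (-4 + w)*(4 + w)
H(q, c) = c + 2*q (H(q, c) = (c + q) + q = c + 2*q)
V(g) = -14 + g + g**2 (V(g) = g + ((-16 + g**2) + 2*1) = g + ((-16 + g**2) + 2) = g + (-14 + g**2) = -14 + g + g**2)
(V(281) - 90612)/(-361197 + 134988) = ((-14 + 281 + 281**2) - 90612)/(-361197 + 134988) = ((-14 + 281 + 78961) - 90612)/(-226209) = (79228 - 90612)*(-1/226209) = -11384*(-1/226209) = 11384/226209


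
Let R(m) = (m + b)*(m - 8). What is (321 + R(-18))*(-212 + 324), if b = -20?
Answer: 146608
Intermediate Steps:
R(m) = (-20 + m)*(-8 + m) (R(m) = (m - 20)*(m - 8) = (-20 + m)*(-8 + m))
(321 + R(-18))*(-212 + 324) = (321 + (160 + (-18)² - 28*(-18)))*(-212 + 324) = (321 + (160 + 324 + 504))*112 = (321 + 988)*112 = 1309*112 = 146608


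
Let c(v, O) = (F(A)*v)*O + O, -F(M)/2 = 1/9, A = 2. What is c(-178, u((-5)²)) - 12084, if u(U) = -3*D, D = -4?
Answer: -34792/3 ≈ -11597.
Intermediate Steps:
F(M) = -2/9
u(U) = 12 (u(U) = -3*(-4) = 12)
c(v, O) = O - 2*O*v/9 (c(v, O) = (-2*v/9)*O + O = -2*O*v/9 + O = O - 2*O*v/9)
c(-178, u((-5)²)) - 12084 = (⅑)*12*(9 - 2*(-178)) - 12084 = (⅑)*12*(9 + 356) - 12084 = (⅑)*12*365 - 12084 = 1460/3 - 12084 = -34792/3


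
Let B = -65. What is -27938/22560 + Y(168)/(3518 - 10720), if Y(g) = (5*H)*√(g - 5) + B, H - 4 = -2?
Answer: -3841213/3124560 - 5*√163/3601 ≈ -1.2471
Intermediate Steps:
H = 2 (H = 4 - 2 = 2)
Y(g) = -65 + 10*√(-5 + g) (Y(g) = (5*2)*√(g - 5) - 65 = 10*√(-5 + g) - 65 = -65 + 10*√(-5 + g))
-27938/22560 + Y(168)/(3518 - 10720) = -27938/22560 + (-65 + 10*√(-5 + 168))/(3518 - 10720) = -27938*1/22560 + (-65 + 10*√163)/(-7202) = -13969/11280 + (-65 + 10*√163)*(-1/7202) = -13969/11280 + (5/554 - 5*√163/3601) = -3841213/3124560 - 5*√163/3601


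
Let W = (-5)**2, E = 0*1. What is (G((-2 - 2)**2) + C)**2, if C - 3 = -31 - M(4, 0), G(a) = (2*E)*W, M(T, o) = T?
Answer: 1024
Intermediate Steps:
E = 0
W = 25
G(a) = 0 (G(a) = (2*0)*25 = 0*25 = 0)
C = -32 (C = 3 + (-31 - 1*4) = 3 + (-31 - 4) = 3 - 35 = -32)
(G((-2 - 2)**2) + C)**2 = (0 - 32)**2 = (-32)**2 = 1024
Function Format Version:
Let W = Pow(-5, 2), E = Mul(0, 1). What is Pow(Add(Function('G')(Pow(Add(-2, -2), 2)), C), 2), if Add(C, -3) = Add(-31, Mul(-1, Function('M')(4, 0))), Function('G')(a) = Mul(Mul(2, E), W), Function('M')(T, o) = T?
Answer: 1024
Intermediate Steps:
E = 0
W = 25
Function('G')(a) = 0 (Function('G')(a) = Mul(Mul(2, 0), 25) = Mul(0, 25) = 0)
C = -32 (C = Add(3, Add(-31, Mul(-1, 4))) = Add(3, Add(-31, -4)) = Add(3, -35) = -32)
Pow(Add(Function('G')(Pow(Add(-2, -2), 2)), C), 2) = Pow(Add(0, -32), 2) = Pow(-32, 2) = 1024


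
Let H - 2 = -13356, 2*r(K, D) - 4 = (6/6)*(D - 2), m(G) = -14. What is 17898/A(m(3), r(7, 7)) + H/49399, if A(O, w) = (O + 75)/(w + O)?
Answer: -8400175963/3013339 ≈ -2787.7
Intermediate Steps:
r(K, D) = 1 + D/2 (r(K, D) = 2 + ((6/6)*(D - 2))/2 = 2 + ((6*(⅙))*(-2 + D))/2 = 2 + (1*(-2 + D))/2 = 2 + (-2 + D)/2 = 2 + (-1 + D/2) = 1 + D/2)
H = -13354 (H = 2 - 13356 = -13354)
A(O, w) = (75 + O)/(O + w)
17898/A(m(3), r(7, 7)) + H/49399 = 17898/(((75 - 14)/(-14 + (1 + (½)*7)))) - 13354/49399 = 17898/((61/(-14 + (1 + 7/2)))) - 13354*1/49399 = 17898/((61/(-14 + 9/2))) - 13354/49399 = 17898/((61/(-19/2))) - 13354/49399 = 17898/((-2/19*61)) - 13354/49399 = 17898/(-122/19) - 13354/49399 = 17898*(-19/122) - 13354/49399 = -170031/61 - 13354/49399 = -8400175963/3013339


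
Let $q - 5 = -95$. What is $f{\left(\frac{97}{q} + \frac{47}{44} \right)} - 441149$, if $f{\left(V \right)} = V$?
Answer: $- \frac{873475039}{1980} \approx -4.4115 \cdot 10^{5}$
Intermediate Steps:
$q = -90$ ($q = 5 - 95 = -90$)
$f{\left(\frac{97}{q} + \frac{47}{44} \right)} - 441149 = \left(\frac{97}{-90} + \frac{47}{44}\right) - 441149 = \left(97 \left(- \frac{1}{90}\right) + 47 \cdot \frac{1}{44}\right) - 441149 = \left(- \frac{97}{90} + \frac{47}{44}\right) - 441149 = - \frac{19}{1980} - 441149 = - \frac{873475039}{1980}$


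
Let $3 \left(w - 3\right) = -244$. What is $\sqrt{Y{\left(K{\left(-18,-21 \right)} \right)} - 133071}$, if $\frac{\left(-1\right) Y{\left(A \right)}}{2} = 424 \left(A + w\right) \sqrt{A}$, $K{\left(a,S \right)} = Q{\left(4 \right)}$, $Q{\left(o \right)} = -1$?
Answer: $\frac{\sqrt{-1197639 + 605472 i}}{3} \approx 89.552 + 375.62 i$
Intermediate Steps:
$w = - \frac{235}{3}$ ($w = 3 + \frac{1}{3} \left(-244\right) = 3 - \frac{244}{3} = - \frac{235}{3} \approx -78.333$)
$K{\left(a,S \right)} = -1$
$Y{\left(A \right)} = - 2 \sqrt{A} \left(- \frac{99640}{3} + 424 A\right)$ ($Y{\left(A \right)} = - 2 \cdot 424 \left(A - \frac{235}{3}\right) \sqrt{A} = - 2 \cdot 424 \left(- \frac{235}{3} + A\right) \sqrt{A} = - 2 \left(- \frac{99640}{3} + 424 A\right) \sqrt{A} = - 2 \sqrt{A} \left(- \frac{99640}{3} + 424 A\right)$)
$\sqrt{Y{\left(K{\left(-18,-21 \right)} \right)} - 133071} = \sqrt{\sqrt{-1} \left(\frac{199280}{3} - -848\right) - 133071} = \sqrt{i \left(\frac{199280}{3} + 848\right) - 133071} = \sqrt{i \frac{201824}{3} - 133071} = \sqrt{\frac{201824 i}{3} - 133071} = \sqrt{-133071 + \frac{201824 i}{3}}$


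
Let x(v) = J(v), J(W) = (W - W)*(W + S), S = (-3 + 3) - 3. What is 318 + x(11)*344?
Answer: 318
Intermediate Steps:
S = -3 (S = 0 - 3 = -3)
J(W) = 0 (J(W) = (W - W)*(W - 3) = 0*(-3 + W) = 0)
x(v) = 0
318 + x(11)*344 = 318 + 0*344 = 318 + 0 = 318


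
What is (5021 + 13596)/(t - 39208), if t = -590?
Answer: -18617/39798 ≈ -0.46779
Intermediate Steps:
(5021 + 13596)/(t - 39208) = (5021 + 13596)/(-590 - 39208) = 18617/(-39798) = 18617*(-1/39798) = -18617/39798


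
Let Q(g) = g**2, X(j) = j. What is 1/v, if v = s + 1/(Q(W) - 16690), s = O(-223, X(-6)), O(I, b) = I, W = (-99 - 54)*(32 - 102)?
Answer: -114687410/25575292429 ≈ -0.0044843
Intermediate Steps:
W = 10710 (W = -153*(-70) = 10710)
s = -223
v = -25575292429/114687410 (v = -223 + 1/(10710**2 - 16690) = -223 + 1/(114704100 - 16690) = -223 + 1/114687410 = -25575292429/114687410 ≈ -223.00)
1/v = 1/(-25575292429/114687410) = -114687410/25575292429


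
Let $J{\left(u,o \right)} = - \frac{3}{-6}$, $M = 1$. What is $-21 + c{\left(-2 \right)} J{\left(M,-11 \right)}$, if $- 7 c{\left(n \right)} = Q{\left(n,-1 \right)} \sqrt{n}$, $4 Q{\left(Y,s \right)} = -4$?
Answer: $-21 + \frac{i \sqrt{2}}{14} \approx -21.0 + 0.10102 i$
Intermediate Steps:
$Q{\left(Y,s \right)} = -1$ ($Q{\left(Y,s \right)} = \frac{1}{4} \left(-4\right) = -1$)
$J{\left(u,o \right)} = \frac{1}{2}$ ($J{\left(u,o \right)} = \left(-3\right) \left(- \frac{1}{6}\right) = \frac{1}{2}$)
$c{\left(n \right)} = \frac{\sqrt{n}}{7}$ ($c{\left(n \right)} = - \frac{\left(-1\right) \sqrt{n}}{7} = \frac{\sqrt{n}}{7}$)
$-21 + c{\left(-2 \right)} J{\left(M,-11 \right)} = -21 + \frac{\sqrt{-2}}{7} \cdot \frac{1}{2} = -21 + \frac{i \sqrt{2}}{7} \cdot \frac{1}{2} = -21 + \frac{i \sqrt{2}}{14}$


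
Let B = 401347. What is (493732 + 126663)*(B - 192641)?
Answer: 129480158870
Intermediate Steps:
(493732 + 126663)*(B - 192641) = (493732 + 126663)*(401347 - 192641) = 620395*208706 = 129480158870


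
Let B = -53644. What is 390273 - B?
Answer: 443917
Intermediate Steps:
390273 - B = 390273 - 1*(-53644) = 390273 + 53644 = 443917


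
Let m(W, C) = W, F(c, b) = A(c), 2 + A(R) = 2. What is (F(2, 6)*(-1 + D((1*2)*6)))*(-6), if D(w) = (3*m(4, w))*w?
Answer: 0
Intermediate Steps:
A(R) = 0 (A(R) = -2 + 2 = 0)
F(c, b) = 0
D(w) = 12*w (D(w) = (3*4)*w = 12*w)
(F(2, 6)*(-1 + D((1*2)*6)))*(-6) = (0*(-1 + 12*((1*2)*6)))*(-6) = (0*(-1 + 12*(2*6)))*(-6) = (0*(-1 + 12*12))*(-6) = (0*(-1 + 144))*(-6) = (0*143)*(-6) = 0*(-6) = 0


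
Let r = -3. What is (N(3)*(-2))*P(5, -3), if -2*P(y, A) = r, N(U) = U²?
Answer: -27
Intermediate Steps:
P(y, A) = 3/2 (P(y, A) = -½*(-3) = 3/2)
(N(3)*(-2))*P(5, -3) = (3²*(-2))*(3/2) = (9*(-2))*(3/2) = -18*3/2 = -27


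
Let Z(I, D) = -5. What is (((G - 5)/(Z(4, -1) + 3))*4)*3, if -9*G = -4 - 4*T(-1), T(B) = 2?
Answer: 22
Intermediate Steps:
G = 4/3 (G = -(-4 - 4*2)/9 = -(-4 - 8)/9 = -⅑*(-12) = 4/3 ≈ 1.3333)
(((G - 5)/(Z(4, -1) + 3))*4)*3 = (((4/3 - 5)/(-5 + 3))*4)*3 = (-11/3/(-2)*4)*3 = (-11/3*(-½)*4)*3 = ((11/6)*4)*3 = (22/3)*3 = 22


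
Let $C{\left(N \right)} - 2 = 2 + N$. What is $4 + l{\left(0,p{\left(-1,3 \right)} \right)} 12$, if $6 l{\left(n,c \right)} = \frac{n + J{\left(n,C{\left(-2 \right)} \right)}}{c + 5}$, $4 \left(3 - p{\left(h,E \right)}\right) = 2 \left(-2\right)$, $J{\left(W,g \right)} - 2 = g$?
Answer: $\frac{44}{9} \approx 4.8889$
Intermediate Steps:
$C{\left(N \right)} = 4 + N$ ($C{\left(N \right)} = 2 + \left(2 + N\right) = 4 + N$)
$J{\left(W,g \right)} = 2 + g$
$p{\left(h,E \right)} = 4$ ($p{\left(h,E \right)} = 3 - \frac{2 \left(-2\right)}{4} = 3 - -1 = 3 + 1 = 4$)
$l{\left(n,c \right)} = \frac{4 + n}{6 \left(5 + c\right)}$ ($l{\left(n,c \right)} = \frac{\left(n + \left(2 + \left(4 - 2\right)\right)\right) \frac{1}{c + 5}}{6} = \frac{\left(n + \left(2 + 2\right)\right) \frac{1}{5 + c}}{6} = \frac{\left(n + 4\right) \frac{1}{5 + c}}{6} = \frac{\left(4 + n\right) \frac{1}{5 + c}}{6} = \frac{\frac{1}{5 + c} \left(4 + n\right)}{6} = \frac{4 + n}{6 \left(5 + c\right)}$)
$4 + l{\left(0,p{\left(-1,3 \right)} \right)} 12 = 4 + \frac{4 + 0}{6 \left(5 + 4\right)} 12 = 4 + \frac{1}{6} \cdot \frac{1}{9} \cdot 4 \cdot 12 = 4 + \frac{2}{27} \cdot 12 = 4 + \frac{8}{9} = \frac{44}{9}$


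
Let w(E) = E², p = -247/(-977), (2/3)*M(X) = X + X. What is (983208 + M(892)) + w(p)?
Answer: 941054929645/954529 ≈ 9.8588e+5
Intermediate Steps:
M(X) = 3*X (M(X) = 3*(X + X)/2 = 3*(2*X)/2 = 3*X)
p = 247/977 (p = -247*(-1/977) = 247/977 ≈ 0.25281)
(983208 + M(892)) + w(p) = (983208 + 3*892) + (247/977)² = (983208 + 2676) + 61009/954529 = 985884 + 61009/954529 = 941054929645/954529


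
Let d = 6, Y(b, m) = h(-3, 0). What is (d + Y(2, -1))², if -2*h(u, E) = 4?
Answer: 16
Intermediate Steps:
h(u, E) = -2 (h(u, E) = -½*4 = -2)
Y(b, m) = -2
(d + Y(2, -1))² = (6 - 2)² = 4² = 16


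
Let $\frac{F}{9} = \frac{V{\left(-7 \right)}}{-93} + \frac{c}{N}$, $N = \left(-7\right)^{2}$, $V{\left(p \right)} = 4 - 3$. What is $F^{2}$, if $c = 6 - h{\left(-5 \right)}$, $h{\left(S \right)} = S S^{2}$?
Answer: $\frac{1325105604}{2307361} \approx 574.29$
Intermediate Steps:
$h{\left(S \right)} = S^{3}$
$V{\left(p \right)} = 1$
$N = 49$
$c = 131$ ($c = 6 - \left(-5\right)^{3} = 6 - -125 = 6 + 125 = 131$)
$F = \frac{36402}{1519}$ ($F = 9 \left(1 \frac{1}{-93} + \frac{131}{49}\right) = 9 \left(1 \left(- \frac{1}{93}\right) + 131 \cdot \frac{1}{49}\right) = 9 \left(- \frac{1}{93} + \frac{131}{49}\right) = 9 \cdot \frac{12134}{4557} = \frac{36402}{1519} \approx 23.964$)
$F^{2} = \left(\frac{36402}{1519}\right)^{2} = \frac{1325105604}{2307361}$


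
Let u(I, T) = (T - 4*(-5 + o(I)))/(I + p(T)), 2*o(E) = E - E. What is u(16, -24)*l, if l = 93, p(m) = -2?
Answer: -186/7 ≈ -26.571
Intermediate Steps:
o(E) = 0 (o(E) = (E - E)/2 = (½)*0 = 0)
u(I, T) = (20 + T)/(-2 + I) (u(I, T) = (T - 4*(-5 + 0))/(I - 2) = (T - 4*(-5))/(-2 + I) = (T + 20)/(-2 + I) = (20 + T)/(-2 + I))
u(16, -24)*l = ((20 - 24)/(-2 + 16))*93 = (-4/14)*93 = ((1/14)*(-4))*93 = -2/7*93 = -186/7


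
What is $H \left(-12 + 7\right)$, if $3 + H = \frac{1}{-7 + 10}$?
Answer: $\frac{40}{3} \approx 13.333$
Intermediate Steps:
$H = - \frac{8}{3}$ ($H = -3 + \frac{1}{-7 + 10} = -3 + \frac{1}{3} = - \frac{8}{3} \approx -2.6667$)
$H \left(-12 + 7\right) = - \frac{8 \left(-12 + 7\right)}{3} = \left(- \frac{8}{3}\right) \left(-5\right) = \frac{40}{3}$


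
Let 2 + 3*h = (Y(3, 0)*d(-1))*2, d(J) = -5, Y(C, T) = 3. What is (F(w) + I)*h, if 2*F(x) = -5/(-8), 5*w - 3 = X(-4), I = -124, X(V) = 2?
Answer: 3958/3 ≈ 1319.3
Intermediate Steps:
w = 1 (w = ⅗ + (⅕)*2 = ⅗ + ⅖ = 1)
F(x) = 5/16 (F(x) = (-5/(-8))/2 = (-5*(-⅛))/2 = (½)*(5/8) = 5/16)
h = -32/3 (h = -⅔ + ((3*(-5))*2)/3 = -⅔ + (-15*2)/3 = -⅔ + (⅓)*(-30) = -⅔ - 10 = -32/3 ≈ -10.667)
(F(w) + I)*h = (5/16 - 124)*(-32/3) = -1979/16*(-32/3) = 3958/3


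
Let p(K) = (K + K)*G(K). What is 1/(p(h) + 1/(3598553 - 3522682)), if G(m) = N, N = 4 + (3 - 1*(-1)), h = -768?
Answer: -75871/932302847 ≈ -8.1380e-5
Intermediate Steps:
N = 8 (N = 4 + (3 + 1) = 4 + 4 = 8)
G(m) = 8
p(K) = 16*K (p(K) = (K + K)*8 = (2*K)*8 = 16*K)
1/(p(h) + 1/(3598553 - 3522682)) = 1/(16*(-768) + 1/(3598553 - 3522682)) = 1/(-12288 + 1/75871) = 1/(-932302847/75871) = -75871/932302847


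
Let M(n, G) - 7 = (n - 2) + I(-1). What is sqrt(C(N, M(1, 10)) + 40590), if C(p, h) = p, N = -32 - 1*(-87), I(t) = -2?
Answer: sqrt(40645) ≈ 201.61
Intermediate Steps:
N = 55 (N = -32 + 87 = 55)
M(n, G) = 3 + n (M(n, G) = 7 + ((n - 2) - 2) = 7 + ((-2 + n) - 2) = 7 + (-4 + n) = 3 + n)
sqrt(C(N, M(1, 10)) + 40590) = sqrt(55 + 40590) = sqrt(40645)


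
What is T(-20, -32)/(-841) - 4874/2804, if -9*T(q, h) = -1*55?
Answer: -18522763/10611738 ≈ -1.7455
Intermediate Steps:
T(q, h) = 55/9 (T(q, h) = -(-1)*55/9 = -1/9*(-55) = 55/9)
T(-20, -32)/(-841) - 4874/2804 = (55/9)/(-841) - 4874/2804 = (55/9)*(-1/841) - 4874*1/2804 = -55/7569 - 2437/1402 = -18522763/10611738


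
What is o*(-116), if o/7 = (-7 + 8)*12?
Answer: -9744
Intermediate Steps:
o = 84 (o = 7*((-7 + 8)*12) = 7*(1*12) = 7*12 = 84)
o*(-116) = 84*(-116) = -9744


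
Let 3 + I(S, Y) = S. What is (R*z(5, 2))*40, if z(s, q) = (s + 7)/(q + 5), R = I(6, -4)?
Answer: 1440/7 ≈ 205.71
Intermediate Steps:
I(S, Y) = -3 + S
R = 3 (R = -3 + 6 = 3)
z(s, q) = (7 + s)/(5 + q)
(R*z(5, 2))*40 = (3*((7 + 5)/(5 + 2)))*40 = (3*(12/7))*40 = (36/7)*40 = 1440/7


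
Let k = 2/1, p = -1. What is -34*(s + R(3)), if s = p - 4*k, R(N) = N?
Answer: 204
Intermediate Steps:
k = 2 (k = 2*1 = 2)
s = -9 (s = -1 - 4*2 = -1 - 8 = -9)
-34*(s + R(3)) = -34*(-9 + 3) = -34*(-6) = 204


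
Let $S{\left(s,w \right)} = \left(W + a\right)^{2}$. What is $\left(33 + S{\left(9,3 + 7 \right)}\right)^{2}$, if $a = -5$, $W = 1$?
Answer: $2401$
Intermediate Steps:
$S{\left(s,w \right)} = 16$ ($S{\left(s,w \right)} = \left(1 - 5\right)^{2} = \left(-4\right)^{2} = 16$)
$\left(33 + S{\left(9,3 + 7 \right)}\right)^{2} = \left(33 + 16\right)^{2} = 49^{2} = 2401$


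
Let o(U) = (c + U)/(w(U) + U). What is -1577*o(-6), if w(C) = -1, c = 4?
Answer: -3154/7 ≈ -450.57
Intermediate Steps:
o(U) = (4 + U)/(-1 + U)
-1577*o(-6) = -1577*(4 - 6)/(-1 - 6) = -1577*(-2)/(-7) = -(-1577)*(-2)/7 = -1577*2/7 = -3154/7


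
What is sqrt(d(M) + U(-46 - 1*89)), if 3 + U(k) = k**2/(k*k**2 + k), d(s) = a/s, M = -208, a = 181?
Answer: I*sqrt(5152353505)/36452 ≈ 1.9692*I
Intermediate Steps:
d(s) = 181/s
U(k) = -3 + k**2/(k + k**3) (U(k) = -3 + k**2/(k*k**2 + k) = -3 + k**2/(k**3 + k) = -3 + k**2/(k + k**3))
sqrt(d(M) + U(-46 - 1*89)) = sqrt(181/(-208) + (-3 + (-46 - 1*89) - 3*(-46 - 1*89)**2)/(1 + (-46 - 1*89)**2)) = sqrt(181*(-1/208) + (-3 + (-46 - 89) - 3*(-46 - 89)**2)/(1 + (-46 - 89)**2)) = sqrt(-181/208 + (-3 - 135 - 3*(-135)**2)/(1 + (-135)**2)) = sqrt(-181/208 + (-3 - 135 - 3*18225)/(1 + 18225)) = sqrt(-181/208 + (-3 - 135 - 54675)/18226) = sqrt(-181/208 + (1/18226)*(-54813)) = sqrt(-181/208 - 54813/18226) = sqrt(-565385/145808) = I*sqrt(5152353505)/36452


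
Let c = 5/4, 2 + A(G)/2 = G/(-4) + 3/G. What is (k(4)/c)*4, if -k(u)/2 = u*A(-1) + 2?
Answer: 1152/5 ≈ 230.40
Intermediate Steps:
A(G) = -4 + 6/G - G/2 (A(G) = -4 + 2*(G/(-4) + 3/G) = -4 + 2*(G*(-¼) + 3/G) = -4 + 2*(-G/4 + 3/G) = -4 + 2*(3/G - G/4) = -4 + (6/G - G/2) = -4 + 6/G - G/2)
k(u) = -4 + 19*u (k(u) = -2*(u*(-4 + 6/(-1) - ½*(-1)) + 2) = -2*(u*(-4 + 6*(-1) + ½) + 2) = -2*(u*(-4 - 6 + ½) + 2) = -2*(u*(-19/2) + 2) = -2*(-19*u/2 + 2) = -2*(2 - 19*u/2) = -4 + 19*u)
c = 5/4 (c = 5*(¼) = 5/4 ≈ 1.2500)
(k(4)/c)*4 = ((-4 + 19*4)/(5/4))*4 = (4*(-4 + 76)/5)*4 = ((⅘)*72)*4 = (288/5)*4 = 1152/5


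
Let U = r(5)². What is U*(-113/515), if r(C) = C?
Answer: -565/103 ≈ -5.4854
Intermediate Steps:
U = 25 (U = 5² = 25)
U*(-113/515) = 25*(-113/515) = -565/103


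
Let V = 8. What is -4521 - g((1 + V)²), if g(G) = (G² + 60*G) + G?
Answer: -16023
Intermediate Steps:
g(G) = G² + 61*G
-4521 - g((1 + V)²) = -4521 - (1 + 8)²*(61 + (1 + 8)²) = -4521 - 9²*(61 + 9²) = -4521 - 81*(61 + 81) = -4521 - 81*142 = -4521 - 1*11502 = -4521 - 11502 = -16023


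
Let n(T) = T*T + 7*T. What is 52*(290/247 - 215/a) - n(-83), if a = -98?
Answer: -5709698/931 ≈ -6132.9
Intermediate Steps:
n(T) = T**2 + 7*T
52*(290/247 - 215/a) - n(-83) = 52*(290/247 - 215/(-98)) - (-83)*(7 - 83) = 52*(290*(1/247) - 215*(-1/98)) - (-83)*(-76) = 52*(290/247 + 215/98) - 1*6308 = 52*(81525/24206) - 6308 = 163050/931 - 6308 = -5709698/931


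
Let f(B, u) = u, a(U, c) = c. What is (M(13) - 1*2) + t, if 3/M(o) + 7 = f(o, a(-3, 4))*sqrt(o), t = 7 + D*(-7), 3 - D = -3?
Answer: -1954/53 + 4*sqrt(13)/53 ≈ -36.596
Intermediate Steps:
D = 6 (D = 3 - 1*(-3) = 3 + 3 = 6)
t = -35 (t = 7 + 6*(-7) = 7 - 42 = -35)
M(o) = 3/(-7 + 4*sqrt(o))
(M(13) - 1*2) + t = (3/(-7 + 4*sqrt(13)) - 1*2) - 35 = (3/(-7 + 4*sqrt(13)) - 2) - 35 = (-2 + 3/(-7 + 4*sqrt(13))) - 35 = -37 + 3/(-7 + 4*sqrt(13))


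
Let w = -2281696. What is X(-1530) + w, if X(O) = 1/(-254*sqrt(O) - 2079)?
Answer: (-1738652352*sqrt(170) + 4743645985*I)/(3*(-693*I + 254*sqrt(170))) ≈ -2.2817e+6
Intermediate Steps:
X(O) = 1/(-2079 - 254*sqrt(O))
X(-1530) + w = -1/(2079 + 254*sqrt(-1530)) - 2281696 = -1/(2079 + 254*(3*I*sqrt(170))) - 2281696 = -1/(2079 + 762*I*sqrt(170)) - 2281696 = -2281696 - 1/(2079 + 762*I*sqrt(170))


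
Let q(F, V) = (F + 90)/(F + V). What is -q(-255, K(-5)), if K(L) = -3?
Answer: -55/86 ≈ -0.63953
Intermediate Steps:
q(F, V) = (90 + F)/(F + V)
-q(-255, K(-5)) = -(90 - 255)/(-255 - 3) = -(-165)/(-258) = -(-1)*(-165)/258 = -1*55/86 = -55/86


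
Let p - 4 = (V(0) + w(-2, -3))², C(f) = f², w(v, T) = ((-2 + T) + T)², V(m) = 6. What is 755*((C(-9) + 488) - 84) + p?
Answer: 371079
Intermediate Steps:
w(v, T) = (-2 + 2*T)²
p = 4904 (p = 4 + (6 + 4*(-1 - 3)²)² = 4 + (6 + 4*(-4)²)² = 4 + (6 + 4*16)² = 4 + (6 + 64)² = 4 + 70² = 4 + 4900 = 4904)
755*((C(-9) + 488) - 84) + p = 755*(((-9)² + 488) - 84) + 4904 = 755*((81 + 488) - 84) + 4904 = 755*(569 - 84) + 4904 = 755*485 + 4904 = 366175 + 4904 = 371079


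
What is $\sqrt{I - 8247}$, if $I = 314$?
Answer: $i \sqrt{7933} \approx 89.067 i$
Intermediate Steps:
$\sqrt{I - 8247} = \sqrt{314 - 8247} = \sqrt{-7933} = i \sqrt{7933}$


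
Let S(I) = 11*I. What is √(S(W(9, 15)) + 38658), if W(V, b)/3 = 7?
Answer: 3*√4321 ≈ 197.20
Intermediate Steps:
W(V, b) = 21 (W(V, b) = 3*7 = 21)
√(S(W(9, 15)) + 38658) = √(11*21 + 38658) = √(231 + 38658) = √38889 = 3*√4321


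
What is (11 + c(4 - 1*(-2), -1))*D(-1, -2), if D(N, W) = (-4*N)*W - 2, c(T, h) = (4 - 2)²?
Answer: -150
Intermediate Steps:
c(T, h) = 4 (c(T, h) = 2² = 4)
D(N, W) = -2 - 4*N*W (D(N, W) = -4*N*W - 2 = -2 - 4*N*W)
(11 + c(4 - 1*(-2), -1))*D(-1, -2) = (11 + 4)*(-2 - 4*(-1)*(-2)) = 15*(-2 - 8) = 15*(-10) = -150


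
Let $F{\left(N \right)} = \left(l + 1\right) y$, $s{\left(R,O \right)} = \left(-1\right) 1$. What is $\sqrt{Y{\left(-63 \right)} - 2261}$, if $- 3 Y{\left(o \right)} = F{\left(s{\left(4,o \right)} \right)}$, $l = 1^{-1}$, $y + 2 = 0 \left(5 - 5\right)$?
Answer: $\frac{i \sqrt{20337}}{3} \approx 47.536 i$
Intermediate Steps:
$y = -2$ ($y = -2 + 0 \left(5 - 5\right) = -2 + 0 \cdot 0 = -2 + 0 = -2$)
$l = 1$
$s{\left(R,O \right)} = -1$
$F{\left(N \right)} = -4$ ($F{\left(N \right)} = \left(1 + 1\right) \left(-2\right) = 2 \left(-2\right) = -4$)
$Y{\left(o \right)} = \frac{4}{3}$ ($Y{\left(o \right)} = \left(- \frac{1}{3}\right) \left(-4\right) = \frac{4}{3}$)
$\sqrt{Y{\left(-63 \right)} - 2261} = \sqrt{\frac{4}{3} - 2261} = \sqrt{- \frac{6779}{3}} = \frac{i \sqrt{20337}}{3}$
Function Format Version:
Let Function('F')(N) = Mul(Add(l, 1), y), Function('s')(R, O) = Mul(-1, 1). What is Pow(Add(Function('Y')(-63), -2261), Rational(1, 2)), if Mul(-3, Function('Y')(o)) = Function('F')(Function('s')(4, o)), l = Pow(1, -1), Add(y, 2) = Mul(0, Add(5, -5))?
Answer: Mul(Rational(1, 3), I, Pow(20337, Rational(1, 2))) ≈ Mul(47.536, I)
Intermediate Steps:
y = -2 (y = Add(-2, Mul(0, Add(5, -5))) = Add(-2, Mul(0, 0)) = Add(-2, 0) = -2)
l = 1
Function('s')(R, O) = -1
Function('F')(N) = -4 (Function('F')(N) = Mul(Add(1, 1), -2) = Mul(2, -2) = -4)
Function('Y')(o) = Rational(4, 3) (Function('Y')(o) = Mul(Rational(-1, 3), -4) = Rational(4, 3))
Pow(Add(Function('Y')(-63), -2261), Rational(1, 2)) = Pow(Add(Rational(4, 3), -2261), Rational(1, 2)) = Pow(Rational(-6779, 3), Rational(1, 2)) = Mul(Rational(1, 3), I, Pow(20337, Rational(1, 2)))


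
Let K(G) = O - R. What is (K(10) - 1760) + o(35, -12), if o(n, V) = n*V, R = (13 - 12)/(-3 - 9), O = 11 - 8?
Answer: -26123/12 ≈ -2176.9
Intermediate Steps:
O = 3
R = -1/12 (R = 1/(-12) = 1*(-1/12) = -1/12 ≈ -0.083333)
o(n, V) = V*n
K(G) = 37/12 (K(G) = 3 - 1*(-1/12) = 3 + 1/12 = 37/12)
(K(10) - 1760) + o(35, -12) = (37/12 - 1760) - 12*35 = -21083/12 - 420 = -26123/12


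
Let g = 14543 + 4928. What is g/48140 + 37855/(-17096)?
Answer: -372365871/205750360 ≈ -1.8098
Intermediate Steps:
g = 19471
g/48140 + 37855/(-17096) = 19471/48140 + 37855/(-17096) = 19471*(1/48140) + 37855*(-1/17096) = 19471/48140 - 37855/17096 = -372365871/205750360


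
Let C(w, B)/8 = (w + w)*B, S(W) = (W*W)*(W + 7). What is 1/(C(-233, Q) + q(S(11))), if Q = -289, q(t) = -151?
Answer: 1/1077241 ≈ 9.2830e-7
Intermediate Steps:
S(W) = W²*(7 + W)
C(w, B) = 16*B*w (C(w, B) = 8*((w + w)*B) = 8*((2*w)*B) = 8*(2*B*w) = 16*B*w)
1/(C(-233, Q) + q(S(11))) = 1/(16*(-289)*(-233) - 151) = 1/(1077392 - 151) = 1/1077241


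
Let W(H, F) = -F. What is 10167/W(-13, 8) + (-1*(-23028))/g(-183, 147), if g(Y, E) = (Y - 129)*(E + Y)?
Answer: -296905/234 ≈ -1268.8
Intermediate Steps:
g(Y, E) = (-129 + Y)*(E + Y)
10167/W(-13, 8) + (-1*(-23028))/g(-183, 147) = 10167/((-1*8)) + (-1*(-23028))/((-183)² - 129*147 - 129*(-183) + 147*(-183)) = 10167/(-8) + 23028/(33489 - 18963 + 23607 - 26901) = 10167*(-⅛) + 23028/11232 = -10167/8 + 23028*(1/11232) = -10167/8 + 1919/936 = -296905/234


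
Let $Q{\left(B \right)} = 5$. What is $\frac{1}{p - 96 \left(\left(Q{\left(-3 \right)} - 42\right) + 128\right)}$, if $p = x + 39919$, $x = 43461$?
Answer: $\frac{1}{74644} \approx 1.3397 \cdot 10^{-5}$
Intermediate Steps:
$p = 83380$ ($p = 43461 + 39919 = 83380$)
$\frac{1}{p - 96 \left(\left(Q{\left(-3 \right)} - 42\right) + 128\right)} = \frac{1}{83380 - 96 \left(\left(5 - 42\right) + 128\right)} = \frac{1}{83380 - 96 \left(-37 + 128\right)} = \frac{1}{83380 - 8736} = \frac{1}{74644}$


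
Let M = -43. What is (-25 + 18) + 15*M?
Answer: -652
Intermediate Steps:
(-25 + 18) + 15*M = (-25 + 18) + 15*(-43) = -7 - 645 = -652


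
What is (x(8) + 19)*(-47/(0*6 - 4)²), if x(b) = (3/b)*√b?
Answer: -893/16 - 141*√2/64 ≈ -58.928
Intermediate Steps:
x(b) = 3/√b
(x(8) + 19)*(-47/(0*6 - 4)²) = (3/√8 + 19)*(-47/(0*6 - 4)²) = (3*(√2/4) + 19)*(-47/(0 - 4)²) = (3*√2/4 + 19)*(-47/((-4)²)) = (19 + 3*√2/4)*(-47/16) = -893/16 - 141*√2/64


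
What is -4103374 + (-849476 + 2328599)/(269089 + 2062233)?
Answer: -9566284601305/2331322 ≈ -4.1034e+6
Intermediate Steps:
-4103374 + (-849476 + 2328599)/(269089 + 2062233) = -4103374 + 1479123/2331322 = -9566284601305/2331322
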